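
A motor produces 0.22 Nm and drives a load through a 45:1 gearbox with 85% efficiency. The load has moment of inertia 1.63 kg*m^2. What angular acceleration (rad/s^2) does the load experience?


tau_out = tau_motor * N * eta
= 0.22 * 45 * 0.85 = 8.415 Nm
alpha = tau_out / I = 8.415 / 1.63
= 5.1626 rad/s^2


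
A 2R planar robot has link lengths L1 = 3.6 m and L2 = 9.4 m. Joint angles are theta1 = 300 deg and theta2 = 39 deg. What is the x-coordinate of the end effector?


Convert angles to radians: theta1 = 5.236, theta2 = 0.6807
x = L1*cos(theta1) + L2*cos(theta1+theta2)
x = 1.8 + 8.7757
x = 10.5757


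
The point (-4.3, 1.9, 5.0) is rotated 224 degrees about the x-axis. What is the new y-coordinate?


Rotation about x-axis: y' = y*cos(theta) - z*sin(theta)
= 1.9 * -0.7193 - 5.0 * -0.6947
= 2.1065


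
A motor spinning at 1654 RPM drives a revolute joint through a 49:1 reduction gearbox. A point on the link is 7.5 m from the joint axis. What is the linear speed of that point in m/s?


omega_motor = 1654 * 2*pi/60 = 173.2065 rad/s
omega_joint = omega_motor / 49 = 3.5348 rad/s
v = omega_joint * r = 3.5348 * 7.5
= 26.5112 m/s


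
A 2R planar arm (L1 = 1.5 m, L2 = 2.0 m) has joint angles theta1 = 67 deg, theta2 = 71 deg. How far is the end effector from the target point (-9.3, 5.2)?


End effector via forward kinematics:
x = L1*cos(t1) + L2*cos(t1+t2) = -0.9002
y = L1*sin(t1) + L2*sin(t1+t2) = 2.719
Distance to target:
d = sqrt((-9.3 - -0.9002)^2 + (5.2 - 2.719)^2)
= sqrt(70.5568 + 6.1553)
= 8.7585 m


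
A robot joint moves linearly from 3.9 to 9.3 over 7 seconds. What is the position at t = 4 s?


s = t/T = 4/7 = 0.5714
p(t) = p0 + (pf-p0)*s
= 3.9 + (9.3 - 3.9) * 0.5714
= 6.9857


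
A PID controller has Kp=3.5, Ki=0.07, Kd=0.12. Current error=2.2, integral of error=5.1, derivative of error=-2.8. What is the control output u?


u = Kp*e + Ki*int(e) + Kd*de/dt
= 3.5*2.2 + 0.07*5.1 + 0.12*(-2.8)
= 7.7 + 0.357 + -0.336
= 7.721


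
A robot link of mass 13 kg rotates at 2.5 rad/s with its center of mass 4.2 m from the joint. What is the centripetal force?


F = m * omega^2 * r
= 13 * 2.5^2 * 4.2
= 13 * 6.25 * 4.2
= 341.25 N


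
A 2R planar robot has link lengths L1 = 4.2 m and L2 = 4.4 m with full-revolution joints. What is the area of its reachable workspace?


r_max = L1 + L2 = 8.6 m
r_min = |L1 - L2| = 0.2 m
Area = pi*(r_max^2 - r_min^2)
= pi*(73.96 - 0.04)
= pi * 73.92
= 232.2265 m^2


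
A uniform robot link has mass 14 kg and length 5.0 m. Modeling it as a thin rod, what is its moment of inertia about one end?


I = (1/3) * m * L^2
= (1/3) * 14 * 5.0^2
= 0.333333 * 14 * 25.0
= 116.6667 kg*m^2


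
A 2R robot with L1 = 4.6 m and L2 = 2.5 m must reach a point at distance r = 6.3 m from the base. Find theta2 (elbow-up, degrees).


cos(theta2) = (r^2 - L1^2 - L2^2) / (2*L1*L2)
cos(theta2) = (39.69 - 21.16 - 6.25) / 23.0
cos(theta2) = 0.533913
theta2 = 57.7298 degrees


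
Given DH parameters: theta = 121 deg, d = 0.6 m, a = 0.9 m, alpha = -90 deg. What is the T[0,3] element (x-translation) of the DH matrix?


T[0,3] = a * cos(theta)
= 0.9 * cos(121 deg)
= 0.9 * -0.515
= -0.4635


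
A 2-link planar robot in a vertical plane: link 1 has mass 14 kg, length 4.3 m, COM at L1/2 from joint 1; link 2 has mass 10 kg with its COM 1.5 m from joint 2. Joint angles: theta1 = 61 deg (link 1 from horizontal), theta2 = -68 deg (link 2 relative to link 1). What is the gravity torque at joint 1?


Horizontal distance from joint 1 to link-1 COM:
  x_c1 = (L1/2)*cos(t1) = 2.15 * 0.4848 = 1.0423 m
Horizontal distance from joint 1 to link-2 COM:
  x_c2 = L1*cos(t1) + Lc2*cos(t1+t2)
       = 4.3*0.4848 + 1.5*0.9925 = 3.5735 m
tau1 = m1*g*x_c1 + m2*g*x_c2
     = 14*9.81*1.0423 + 10*9.81*3.5735
     = 143.1551 + 350.5604
     = 493.7155 Nm


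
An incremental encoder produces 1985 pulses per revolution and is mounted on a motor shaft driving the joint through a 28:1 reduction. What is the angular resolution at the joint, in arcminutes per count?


counts per rev = 1985
effective counts at joint = 1985 * 28 = 55580
resolution = 360*60 / 55580
= 0.3886 arcmin/count


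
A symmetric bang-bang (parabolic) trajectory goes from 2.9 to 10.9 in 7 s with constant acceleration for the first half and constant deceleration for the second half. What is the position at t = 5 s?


Symmetric rest-to-rest: each phase covers (pf-p0)/2 in time T/2. 0.5*a*(T/2)^2 = (pf-p0)/2 => a = 4*(pf-p0)/T^2
a = 4*(10.9-2.9)/7^2 = 0.6531
t = 5 is in the deceleration phase (t > T/2).
p = pf - 0.5*a*(T-t)^2 = 10.9 - 0.5*0.6531*2^2
= 9.5939


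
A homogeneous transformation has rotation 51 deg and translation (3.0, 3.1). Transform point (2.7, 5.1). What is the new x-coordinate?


x' = cos(theta)*px - sin(theta)*py + tx
= 0.6293*2.7 - 0.7771*5.1 + 3.0
= 0.7357


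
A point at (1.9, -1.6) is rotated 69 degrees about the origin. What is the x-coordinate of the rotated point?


x' = x*cos(theta) - y*sin(theta)
cos(69 deg) = 0.3584, sin(69 deg) = 0.9336
x' = 1.9 * 0.3584 - -1.6 * 0.9336
= 0.6809 - -1.4937
= 2.1746


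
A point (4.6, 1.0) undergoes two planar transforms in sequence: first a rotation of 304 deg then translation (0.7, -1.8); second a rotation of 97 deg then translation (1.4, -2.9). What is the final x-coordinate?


After transform 1:
x1 = cos(304)*4.6 - sin(304)*1.0 + 0.7 = 4.1013
y1 = sin(304)*4.6 + cos(304)*1.0 + -1.8 = -5.0544
After transform 2:
x2 = cos(97)*4.1013 - sin(97)*-5.0544 + 1.4
= 5.9169


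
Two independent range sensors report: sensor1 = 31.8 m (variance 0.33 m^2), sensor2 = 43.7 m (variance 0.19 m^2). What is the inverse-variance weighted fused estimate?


w1 = (1/var1) / (1/var1 + 1/var2)
   = 3.0303 / (3.0303 + 5.2632) = 0.3654
w2 = 1 - w1 = 0.6346
fused = w1*s1 + w2*s2 = 11.6192 + 27.7327
= 39.3519 m


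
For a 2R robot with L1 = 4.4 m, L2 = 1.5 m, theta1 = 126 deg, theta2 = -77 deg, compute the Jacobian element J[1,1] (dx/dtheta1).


J[1,1] = -L1*sin(t1) - L2*sin(t1+t2)
= -4.4*sin(126) - 1.5*sin(49)
= -4.6917


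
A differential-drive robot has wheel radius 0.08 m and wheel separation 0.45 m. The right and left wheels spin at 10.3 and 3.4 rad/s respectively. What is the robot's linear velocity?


vR = r*wR = 0.08*10.3 = 0.824 m/s
vL = r*wL = 0.08*3.4 = 0.272 m/s
v = (vR+vL)/2 = 0.548 m/s
omega = (vR-vL)/L = 1.2267 rad/s
linear velocity = 0.548 m/s


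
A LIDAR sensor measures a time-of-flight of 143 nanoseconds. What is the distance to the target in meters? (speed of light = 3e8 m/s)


tof = 143 ns = 1.43e-07 s
dist = c * tof / 2
= 3e8 * 1.43e-07 / 2
= 21.45 m


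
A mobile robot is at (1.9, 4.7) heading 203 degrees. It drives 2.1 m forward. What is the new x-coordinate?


x_new = x0 + d*cos(theta)
= 1.9 + 2.1*cos(203)
= 1.9 + -1.9331
= -0.0331


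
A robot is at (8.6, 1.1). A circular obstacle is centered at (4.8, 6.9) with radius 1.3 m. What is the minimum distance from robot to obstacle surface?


center_dist = sqrt((8.6-4.8)^2 + (1.1-6.9)^2)
= sqrt(14.44 + 33.64)
= 6.934
min_dist = center_dist - radius = 6.934 - 1.3 = 5.634 m


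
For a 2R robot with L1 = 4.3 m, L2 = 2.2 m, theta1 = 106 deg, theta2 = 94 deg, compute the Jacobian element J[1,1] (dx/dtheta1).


J[1,1] = -L1*sin(t1) - L2*sin(t1+t2)
= -4.3*sin(106) - 2.2*sin(200)
= -3.381


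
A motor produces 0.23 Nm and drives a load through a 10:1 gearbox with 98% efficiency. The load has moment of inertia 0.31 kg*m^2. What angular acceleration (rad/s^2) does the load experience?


tau_out = tau_motor * N * eta
= 0.23 * 10 * 0.98 = 2.254 Nm
alpha = tau_out / I = 2.254 / 0.31
= 7.271 rad/s^2


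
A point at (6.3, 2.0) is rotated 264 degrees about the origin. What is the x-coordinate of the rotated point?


x' = x*cos(theta) - y*sin(theta)
cos(264 deg) = -0.1045, sin(264 deg) = -0.9945
x' = 6.3 * -0.1045 - 2.0 * -0.9945
= -0.6585 - -1.989
= 1.3305


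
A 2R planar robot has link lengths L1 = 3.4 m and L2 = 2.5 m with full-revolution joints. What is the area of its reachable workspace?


r_max = L1 + L2 = 5.9 m
r_min = |L1 - L2| = 0.9 m
Area = pi*(r_max^2 - r_min^2)
= pi*(34.81 - 0.81)
= pi * 34.0
= 106.8142 m^2


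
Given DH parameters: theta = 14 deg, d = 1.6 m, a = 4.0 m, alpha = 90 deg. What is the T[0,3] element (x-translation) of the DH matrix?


T[0,3] = a * cos(theta)
= 4.0 * cos(14 deg)
= 4.0 * 0.9703
= 3.8812


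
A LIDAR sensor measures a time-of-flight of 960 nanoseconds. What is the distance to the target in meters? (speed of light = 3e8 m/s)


tof = 960 ns = 9.6e-07 s
dist = c * tof / 2
= 3e8 * 9.6e-07 / 2
= 144.0 m


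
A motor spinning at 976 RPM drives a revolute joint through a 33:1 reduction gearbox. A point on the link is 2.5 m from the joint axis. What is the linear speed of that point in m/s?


omega_motor = 976 * 2*pi/60 = 102.2065 rad/s
omega_joint = omega_motor / 33 = 3.0972 rad/s
v = omega_joint * r = 3.0972 * 2.5
= 7.7429 m/s


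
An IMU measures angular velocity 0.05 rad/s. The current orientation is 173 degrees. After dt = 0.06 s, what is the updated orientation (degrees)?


delta_theta = w * dt = 0.05 * 0.06 = 0.003 rad
= 0.1719 deg
theta_new = 173 + 0.1719 = 173.1719 deg


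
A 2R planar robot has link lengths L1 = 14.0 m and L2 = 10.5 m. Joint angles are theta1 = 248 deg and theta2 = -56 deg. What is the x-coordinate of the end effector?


Convert angles to radians: theta1 = 4.3284, theta2 = -0.9774
x = L1*cos(theta1) + L2*cos(theta1+theta2)
x = -5.2445 + -10.2705
x = -15.515


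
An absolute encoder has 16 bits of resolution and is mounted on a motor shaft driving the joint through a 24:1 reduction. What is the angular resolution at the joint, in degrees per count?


counts = 2^16 = 65536
effective counts at joint = 65536 * 24 = 1572864
resolution = 360 / 1572864
= 2.2888e-04 deg/count


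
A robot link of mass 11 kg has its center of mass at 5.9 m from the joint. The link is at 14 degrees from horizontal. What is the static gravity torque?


tau = m*g*L*cos(angle)
= 11 * 9.81 * 5.9 * cos(14 deg)
= 11 * 9.81 * 5.9 * 0.9703
= 617.7572 Nm


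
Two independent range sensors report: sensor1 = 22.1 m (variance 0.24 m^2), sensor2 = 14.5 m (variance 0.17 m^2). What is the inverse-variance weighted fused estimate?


w1 = (1/var1) / (1/var1 + 1/var2)
   = 4.1667 / (4.1667 + 5.8824) = 0.4146
w2 = 1 - w1 = 0.5854
fused = w1*s1 + w2*s2 = 9.1634 + 8.4878
= 17.6512 m


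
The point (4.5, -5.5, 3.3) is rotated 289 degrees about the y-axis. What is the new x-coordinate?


Rotation about y-axis: x' = x*cos(theta) + z*sin(theta)
= 4.5 * 0.3256 + 3.3 * -0.9455
= -1.6552


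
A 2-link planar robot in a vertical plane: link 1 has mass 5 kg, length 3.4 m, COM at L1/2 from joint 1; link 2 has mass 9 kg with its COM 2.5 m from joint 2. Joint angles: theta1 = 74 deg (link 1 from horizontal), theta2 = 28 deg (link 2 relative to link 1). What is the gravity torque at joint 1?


Horizontal distance from joint 1 to link-1 COM:
  x_c1 = (L1/2)*cos(t1) = 1.7 * 0.2756 = 0.4686 m
Horizontal distance from joint 1 to link-2 COM:
  x_c2 = L1*cos(t1) + Lc2*cos(t1+t2)
       = 3.4*0.2756 + 2.5*-0.2079 = 0.4174 m
tau1 = m1*g*x_c1 + m2*g*x_c2
     = 5*9.81*0.4686 + 9*9.81*0.4174
     = 22.984 + 36.8512
     = 59.8352 Nm


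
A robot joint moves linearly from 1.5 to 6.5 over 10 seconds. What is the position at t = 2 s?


s = t/T = 2/10 = 0.2
p(t) = p0 + (pf-p0)*s
= 1.5 + (6.5 - 1.5) * 0.2
= 2.5


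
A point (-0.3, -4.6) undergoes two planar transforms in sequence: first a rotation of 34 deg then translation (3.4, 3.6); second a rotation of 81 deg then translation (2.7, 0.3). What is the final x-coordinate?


After transform 1:
x1 = cos(34)*-0.3 - sin(34)*-4.6 + 3.4 = 5.7236
y1 = sin(34)*-0.3 + cos(34)*-4.6 + 3.6 = -0.3813
After transform 2:
x2 = cos(81)*5.7236 - sin(81)*-0.3813 + 2.7
= 3.972


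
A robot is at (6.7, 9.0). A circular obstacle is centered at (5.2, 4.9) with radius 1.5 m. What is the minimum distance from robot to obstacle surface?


center_dist = sqrt((6.7-5.2)^2 + (9.0-4.9)^2)
= sqrt(2.25 + 16.81)
= 4.3658
min_dist = center_dist - radius = 4.3658 - 1.5 = 2.8658 m


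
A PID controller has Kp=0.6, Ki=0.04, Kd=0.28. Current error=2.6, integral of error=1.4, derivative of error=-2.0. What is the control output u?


u = Kp*e + Ki*int(e) + Kd*de/dt
= 0.6*2.6 + 0.04*1.4 + 0.28*(-2.0)
= 1.56 + 0.056 + -0.56
= 1.056


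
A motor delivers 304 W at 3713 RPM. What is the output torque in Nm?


omega = 3713 * 2*pi/60 = 388.8245 rad/s
tau = P / omega = 304 / 388.8245
= 0.7818 Nm


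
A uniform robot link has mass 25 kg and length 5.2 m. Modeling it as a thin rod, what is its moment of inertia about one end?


I = (1/3) * m * L^2
= (1/3) * 25 * 5.2^2
= 0.333333 * 25 * 27.04
= 225.3333 kg*m^2


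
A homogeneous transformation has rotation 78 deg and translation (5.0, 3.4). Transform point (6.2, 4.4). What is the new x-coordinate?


x' = cos(theta)*px - sin(theta)*py + tx
= 0.2079*6.2 - 0.9781*4.4 + 5.0
= 1.9852


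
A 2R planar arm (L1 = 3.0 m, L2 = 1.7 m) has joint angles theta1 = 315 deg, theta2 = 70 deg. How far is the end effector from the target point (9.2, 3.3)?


End effector via forward kinematics:
x = L1*cos(t1) + L2*cos(t1+t2) = 3.662
y = L1*sin(t1) + L2*sin(t1+t2) = -1.4029
Distance to target:
d = sqrt((9.2 - 3.662)^2 + (3.3 - -1.4029)^2)
= sqrt(30.669 + 22.117)
= 7.2654 m


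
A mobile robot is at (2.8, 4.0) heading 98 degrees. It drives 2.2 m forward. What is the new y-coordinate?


y_new = y0 + d*sin(theta)
= 4.0 + 2.2*sin(98)
= 4.0 + 2.1786
= 6.1786


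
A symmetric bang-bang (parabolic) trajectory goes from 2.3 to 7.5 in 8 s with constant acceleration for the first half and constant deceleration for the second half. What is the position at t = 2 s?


Symmetric rest-to-rest: each phase covers (pf-p0)/2 in time T/2. 0.5*a*(T/2)^2 = (pf-p0)/2 => a = 4*(pf-p0)/T^2
a = 4*(7.5-2.3)/8^2 = 0.325
t = 2 is in the acceleration phase (t <= T/2).
p = p0 + 0.5*a*t^2 = 2.3 + 0.5*0.325*2^2
= 2.95


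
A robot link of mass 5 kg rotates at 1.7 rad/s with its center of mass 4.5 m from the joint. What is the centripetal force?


F = m * omega^2 * r
= 5 * 1.7^2 * 4.5
= 5 * 2.89 * 4.5
= 65.025 N


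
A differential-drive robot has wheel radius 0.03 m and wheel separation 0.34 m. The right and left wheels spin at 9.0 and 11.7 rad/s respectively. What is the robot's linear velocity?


vR = r*wR = 0.03*9.0 = 0.27 m/s
vL = r*wL = 0.03*11.7 = 0.351 m/s
v = (vR+vL)/2 = 0.3105 m/s
omega = (vR-vL)/L = -0.2382 rad/s
linear velocity = 0.3105 m/s


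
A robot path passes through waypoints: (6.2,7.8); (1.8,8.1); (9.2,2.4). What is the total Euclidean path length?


Segment lengths:
  seg1 = sqrt((-4.4)^2 + (0.3)^2) = 4.4102
  seg2 = sqrt((7.4)^2 + (-5.7)^2) = 9.3408
Total = 13.751


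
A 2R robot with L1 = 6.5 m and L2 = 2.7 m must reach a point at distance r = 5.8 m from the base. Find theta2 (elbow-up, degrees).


cos(theta2) = (r^2 - L1^2 - L2^2) / (2*L1*L2)
cos(theta2) = (33.64 - 42.25 - 7.29) / 35.1
cos(theta2) = -0.452991
theta2 = 116.9358 degrees


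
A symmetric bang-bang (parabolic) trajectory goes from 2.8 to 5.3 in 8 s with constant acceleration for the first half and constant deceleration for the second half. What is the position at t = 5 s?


Symmetric rest-to-rest: each phase covers (pf-p0)/2 in time T/2. 0.5*a*(T/2)^2 = (pf-p0)/2 => a = 4*(pf-p0)/T^2
a = 4*(5.3-2.8)/8^2 = 0.1562
t = 5 is in the deceleration phase (t > T/2).
p = pf - 0.5*a*(T-t)^2 = 5.3 - 0.5*0.1562*3^2
= 4.5969


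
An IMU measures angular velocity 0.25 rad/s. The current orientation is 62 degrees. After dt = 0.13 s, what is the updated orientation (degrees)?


delta_theta = w * dt = 0.25 * 0.13 = 0.0325 rad
= 1.8621 deg
theta_new = 62 + 1.8621 = 63.8621 deg


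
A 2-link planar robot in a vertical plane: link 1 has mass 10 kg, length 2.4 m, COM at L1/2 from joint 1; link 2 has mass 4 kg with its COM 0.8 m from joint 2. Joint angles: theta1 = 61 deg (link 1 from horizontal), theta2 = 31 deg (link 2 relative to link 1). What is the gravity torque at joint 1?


Horizontal distance from joint 1 to link-1 COM:
  x_c1 = (L1/2)*cos(t1) = 1.2 * 0.4848 = 0.5818 m
Horizontal distance from joint 1 to link-2 COM:
  x_c2 = L1*cos(t1) + Lc2*cos(t1+t2)
       = 2.4*0.4848 + 0.8*-0.0349 = 1.1356 m
tau1 = m1*g*x_c1 + m2*g*x_c2
     = 10*9.81*0.5818 + 4*9.81*1.1356
     = 57.0718 + 44.5619
     = 101.6337 Nm


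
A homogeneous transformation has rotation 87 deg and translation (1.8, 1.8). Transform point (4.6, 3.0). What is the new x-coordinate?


x' = cos(theta)*px - sin(theta)*py + tx
= 0.0523*4.6 - 0.9986*3.0 + 1.8
= -0.9551


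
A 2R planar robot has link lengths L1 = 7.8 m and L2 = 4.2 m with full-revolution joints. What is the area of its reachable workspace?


r_max = L1 + L2 = 12.0 m
r_min = |L1 - L2| = 3.6 m
Area = pi*(r_max^2 - r_min^2)
= pi*(144.0 - 12.96)
= pi * 131.04
= 411.6743 m^2


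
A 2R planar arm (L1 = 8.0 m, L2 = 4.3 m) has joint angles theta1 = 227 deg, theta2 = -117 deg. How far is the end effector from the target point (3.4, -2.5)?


End effector via forward kinematics:
x = L1*cos(t1) + L2*cos(t1+t2) = -6.9267
y = L1*sin(t1) + L2*sin(t1+t2) = -1.8102
Distance to target:
d = sqrt((3.4 - -6.9267)^2 + (-2.5 - -1.8102)^2)
= sqrt(106.6402 + 0.4759)
= 10.3497 m


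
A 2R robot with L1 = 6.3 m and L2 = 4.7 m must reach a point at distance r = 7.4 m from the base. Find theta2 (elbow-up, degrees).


cos(theta2) = (r^2 - L1^2 - L2^2) / (2*L1*L2)
cos(theta2) = (54.76 - 39.69 - 22.09) / 59.22
cos(theta2) = -0.118541
theta2 = 96.8079 degrees


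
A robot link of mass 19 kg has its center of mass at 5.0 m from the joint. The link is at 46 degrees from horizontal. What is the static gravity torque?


tau = m*g*L*cos(angle)
= 19 * 9.81 * 5.0 * cos(46 deg)
= 19 * 9.81 * 5.0 * 0.6947
= 647.3869 Nm


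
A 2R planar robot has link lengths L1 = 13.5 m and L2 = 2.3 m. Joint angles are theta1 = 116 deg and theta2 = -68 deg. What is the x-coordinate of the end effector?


Convert angles to radians: theta1 = 2.0246, theta2 = -1.1868
x = L1*cos(theta1) + L2*cos(theta1+theta2)
x = -5.918 + 1.539
x = -4.379


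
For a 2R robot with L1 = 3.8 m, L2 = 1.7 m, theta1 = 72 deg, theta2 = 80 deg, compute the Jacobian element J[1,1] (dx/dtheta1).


J[1,1] = -L1*sin(t1) - L2*sin(t1+t2)
= -3.8*sin(72) - 1.7*sin(152)
= -4.4121


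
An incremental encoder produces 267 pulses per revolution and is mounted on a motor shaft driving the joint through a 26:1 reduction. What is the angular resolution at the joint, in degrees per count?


counts per rev = 267
effective counts at joint = 267 * 26 = 6942
resolution = 360 / 6942
= 0.0519 deg/count


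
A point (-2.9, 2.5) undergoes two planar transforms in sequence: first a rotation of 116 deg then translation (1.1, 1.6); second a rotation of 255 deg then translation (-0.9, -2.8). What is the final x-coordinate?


After transform 1:
x1 = cos(116)*-2.9 - sin(116)*2.5 + 1.1 = 0.1243
y1 = sin(116)*-2.9 + cos(116)*2.5 + 1.6 = -2.1024
After transform 2:
x2 = cos(255)*0.1243 - sin(255)*-2.1024 + -0.9
= -2.963


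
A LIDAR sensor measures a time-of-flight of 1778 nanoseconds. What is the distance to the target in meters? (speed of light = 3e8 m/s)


tof = 1778 ns = 1.778e-06 s
dist = c * tof / 2
= 3e8 * 1.778e-06 / 2
= 266.7 m


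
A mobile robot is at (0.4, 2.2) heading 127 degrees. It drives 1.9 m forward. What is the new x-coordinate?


x_new = x0 + d*cos(theta)
= 0.4 + 1.9*cos(127)
= 0.4 + -1.1434
= -0.7434


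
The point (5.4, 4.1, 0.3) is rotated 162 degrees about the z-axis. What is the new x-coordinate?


Rotation about z-axis: x' = x*cos(theta) - y*sin(theta)
= 5.4 * -0.9511 - 4.1 * 0.309
= -6.4027


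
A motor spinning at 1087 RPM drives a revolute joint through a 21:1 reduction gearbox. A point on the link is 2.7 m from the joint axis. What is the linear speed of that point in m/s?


omega_motor = 1087 * 2*pi/60 = 113.8304 rad/s
omega_joint = omega_motor / 21 = 5.4205 rad/s
v = omega_joint * r = 5.4205 * 2.7
= 14.6353 m/s


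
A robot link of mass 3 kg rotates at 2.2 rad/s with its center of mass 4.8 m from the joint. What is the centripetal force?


F = m * omega^2 * r
= 3 * 2.2^2 * 4.8
= 3 * 4.84 * 4.8
= 69.696 N


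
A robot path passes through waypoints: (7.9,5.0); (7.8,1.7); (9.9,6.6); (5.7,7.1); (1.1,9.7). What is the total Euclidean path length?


Segment lengths:
  seg1 = sqrt((-0.1)^2 + (-3.3)^2) = 3.3015
  seg2 = sqrt((2.1)^2 + (4.9)^2) = 5.331
  seg3 = sqrt((-4.2)^2 + (0.5)^2) = 4.2297
  seg4 = sqrt((-4.6)^2 + (2.6)^2) = 5.2839
Total = 18.1462


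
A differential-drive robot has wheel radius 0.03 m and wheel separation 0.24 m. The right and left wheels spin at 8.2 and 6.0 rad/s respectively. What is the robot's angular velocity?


vR = r*wR = 0.03*8.2 = 0.246 m/s
vL = r*wL = 0.03*6.0 = 0.18 m/s
v = (vR+vL)/2 = 0.213 m/s
omega = (vR-vL)/L = 0.275 rad/s
angular velocity = 0.275 rad/s


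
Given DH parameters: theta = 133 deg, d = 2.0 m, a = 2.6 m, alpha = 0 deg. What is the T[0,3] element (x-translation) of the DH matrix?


T[0,3] = a * cos(theta)
= 2.6 * cos(133 deg)
= 2.6 * -0.682
= -1.7732


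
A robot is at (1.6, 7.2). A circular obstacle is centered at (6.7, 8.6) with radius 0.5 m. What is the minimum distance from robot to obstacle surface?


center_dist = sqrt((1.6-6.7)^2 + (7.2-8.6)^2)
= sqrt(26.01 + 1.96)
= 5.2887
min_dist = center_dist - radius = 5.2887 - 0.5 = 4.7887 m


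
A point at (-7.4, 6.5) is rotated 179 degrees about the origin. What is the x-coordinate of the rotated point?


x' = x*cos(theta) - y*sin(theta)
cos(179 deg) = -0.9998, sin(179 deg) = 0.0175
x' = -7.4 * -0.9998 - 6.5 * 0.0175
= 7.3989 - 0.1134
= 7.2854


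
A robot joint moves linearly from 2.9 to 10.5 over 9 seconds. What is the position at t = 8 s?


s = t/T = 8/9 = 0.8889
p(t) = p0 + (pf-p0)*s
= 2.9 + (10.5 - 2.9) * 0.8889
= 9.6556


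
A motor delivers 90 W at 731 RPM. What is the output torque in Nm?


omega = 731 * 2*pi/60 = 76.5501 rad/s
tau = P / omega = 90 / 76.5501
= 1.1757 Nm


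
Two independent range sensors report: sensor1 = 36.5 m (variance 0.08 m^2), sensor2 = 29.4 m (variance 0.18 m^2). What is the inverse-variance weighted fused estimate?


w1 = (1/var1) / (1/var1 + 1/var2)
   = 12.5 / (12.5 + 5.5556) = 0.6923
w2 = 1 - w1 = 0.3077
fused = w1*s1 + w2*s2 = 25.2692 + 9.0462
= 34.3154 m


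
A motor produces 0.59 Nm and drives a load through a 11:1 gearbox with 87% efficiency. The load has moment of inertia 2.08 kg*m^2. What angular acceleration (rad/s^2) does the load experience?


tau_out = tau_motor * N * eta
= 0.59 * 11 * 0.87 = 5.6463 Nm
alpha = tau_out / I = 5.6463 / 2.08
= 2.7146 rad/s^2


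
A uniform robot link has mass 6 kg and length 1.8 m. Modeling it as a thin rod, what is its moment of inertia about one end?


I = (1/3) * m * L^2
= (1/3) * 6 * 1.8^2
= 0.333333 * 6 * 3.24
= 6.48 kg*m^2


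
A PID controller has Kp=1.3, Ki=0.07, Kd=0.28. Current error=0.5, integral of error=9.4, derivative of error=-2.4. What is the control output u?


u = Kp*e + Ki*int(e) + Kd*de/dt
= 1.3*0.5 + 0.07*9.4 + 0.28*(-2.4)
= 0.65 + 0.658 + -0.672
= 0.636


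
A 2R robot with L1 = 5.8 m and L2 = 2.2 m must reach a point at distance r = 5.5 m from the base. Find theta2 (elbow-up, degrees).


cos(theta2) = (r^2 - L1^2 - L2^2) / (2*L1*L2)
cos(theta2) = (30.25 - 33.64 - 4.84) / 25.52
cos(theta2) = -0.322492
theta2 = 108.8137 degrees


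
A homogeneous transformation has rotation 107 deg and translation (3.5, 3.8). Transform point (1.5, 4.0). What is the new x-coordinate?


x' = cos(theta)*px - sin(theta)*py + tx
= -0.2924*1.5 - 0.9563*4.0 + 3.5
= -0.7638


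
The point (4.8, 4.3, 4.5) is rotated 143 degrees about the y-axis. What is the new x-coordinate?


Rotation about y-axis: x' = x*cos(theta) + z*sin(theta)
= 4.8 * -0.7986 + 4.5 * 0.6018
= -1.1253


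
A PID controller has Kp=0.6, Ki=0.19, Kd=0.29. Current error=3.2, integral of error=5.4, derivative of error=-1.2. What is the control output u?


u = Kp*e + Ki*int(e) + Kd*de/dt
= 0.6*3.2 + 0.19*5.4 + 0.29*(-1.2)
= 1.92 + 1.026 + -0.348
= 2.598


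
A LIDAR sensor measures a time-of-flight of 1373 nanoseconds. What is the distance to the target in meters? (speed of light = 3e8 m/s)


tof = 1373 ns = 1.373e-06 s
dist = c * tof / 2
= 3e8 * 1.373e-06 / 2
= 205.95 m


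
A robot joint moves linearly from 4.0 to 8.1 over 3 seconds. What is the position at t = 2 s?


s = t/T = 2/3 = 0.6667
p(t) = p0 + (pf-p0)*s
= 4.0 + (8.1 - 4.0) * 0.6667
= 6.7333


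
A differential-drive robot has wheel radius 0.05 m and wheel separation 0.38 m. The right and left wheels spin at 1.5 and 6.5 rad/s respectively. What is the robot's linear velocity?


vR = r*wR = 0.05*1.5 = 0.075 m/s
vL = r*wL = 0.05*6.5 = 0.325 m/s
v = (vR+vL)/2 = 0.2 m/s
omega = (vR-vL)/L = -0.6579 rad/s
linear velocity = 0.2 m/s


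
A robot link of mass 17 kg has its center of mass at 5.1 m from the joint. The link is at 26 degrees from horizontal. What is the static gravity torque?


tau = m*g*L*cos(angle)
= 17 * 9.81 * 5.1 * cos(26 deg)
= 17 * 9.81 * 5.1 * 0.8988
= 764.4486 Nm


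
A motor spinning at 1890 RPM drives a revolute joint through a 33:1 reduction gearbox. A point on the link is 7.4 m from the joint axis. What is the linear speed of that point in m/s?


omega_motor = 1890 * 2*pi/60 = 197.9203 rad/s
omega_joint = omega_motor / 33 = 5.9976 rad/s
v = omega_joint * r = 5.9976 * 7.4
= 44.3821 m/s


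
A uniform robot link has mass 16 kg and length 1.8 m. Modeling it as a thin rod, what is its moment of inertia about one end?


I = (1/3) * m * L^2
= (1/3) * 16 * 1.8^2
= 0.333333 * 16 * 3.24
= 17.28 kg*m^2


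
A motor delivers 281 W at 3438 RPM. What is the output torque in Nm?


omega = 3438 * 2*pi/60 = 360.0265 rad/s
tau = P / omega = 281 / 360.0265
= 0.7805 Nm


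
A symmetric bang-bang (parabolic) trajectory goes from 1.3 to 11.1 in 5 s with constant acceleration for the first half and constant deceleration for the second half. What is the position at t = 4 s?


Symmetric rest-to-rest: each phase covers (pf-p0)/2 in time T/2. 0.5*a*(T/2)^2 = (pf-p0)/2 => a = 4*(pf-p0)/T^2
a = 4*(11.1-1.3)/5^2 = 1.568
t = 4 is in the deceleration phase (t > T/2).
p = pf - 0.5*a*(T-t)^2 = 11.1 - 0.5*1.568*1^2
= 10.316


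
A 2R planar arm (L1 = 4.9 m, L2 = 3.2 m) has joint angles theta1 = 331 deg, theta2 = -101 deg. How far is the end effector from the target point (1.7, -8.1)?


End effector via forward kinematics:
x = L1*cos(t1) + L2*cos(t1+t2) = 2.2287
y = L1*sin(t1) + L2*sin(t1+t2) = -4.8269
Distance to target:
d = sqrt((1.7 - 2.2287)^2 + (-8.1 - -4.8269)^2)
= sqrt(0.2795 + 10.7131)
= 3.3155 m


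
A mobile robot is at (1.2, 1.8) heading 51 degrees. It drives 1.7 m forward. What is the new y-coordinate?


y_new = y0 + d*sin(theta)
= 1.8 + 1.7*sin(51)
= 1.8 + 1.3211
= 3.1211


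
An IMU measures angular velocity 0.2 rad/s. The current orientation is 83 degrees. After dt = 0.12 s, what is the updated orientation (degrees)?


delta_theta = w * dt = 0.2 * 0.12 = 0.024 rad
= 1.3751 deg
theta_new = 83 + 1.3751 = 84.3751 deg


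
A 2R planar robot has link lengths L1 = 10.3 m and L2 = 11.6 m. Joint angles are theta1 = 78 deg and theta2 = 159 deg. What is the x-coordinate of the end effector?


Convert angles to radians: theta1 = 1.3614, theta2 = 2.7751
x = L1*cos(theta1) + L2*cos(theta1+theta2)
x = 2.1415 + -6.3178
x = -4.1763


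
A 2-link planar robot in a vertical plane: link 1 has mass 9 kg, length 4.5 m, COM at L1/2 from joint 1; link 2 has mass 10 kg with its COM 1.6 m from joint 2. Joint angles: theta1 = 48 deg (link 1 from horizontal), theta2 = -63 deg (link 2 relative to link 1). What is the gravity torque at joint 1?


Horizontal distance from joint 1 to link-1 COM:
  x_c1 = (L1/2)*cos(t1) = 2.25 * 0.6691 = 1.5055 m
Horizontal distance from joint 1 to link-2 COM:
  x_c2 = L1*cos(t1) + Lc2*cos(t1+t2)
       = 4.5*0.6691 + 1.6*0.9659 = 4.5566 m
tau1 = m1*g*x_c1 + m2*g*x_c2
     = 9*9.81*1.5055 + 10*9.81*4.5566
     = 132.9245 + 446.9994
     = 579.9239 Nm


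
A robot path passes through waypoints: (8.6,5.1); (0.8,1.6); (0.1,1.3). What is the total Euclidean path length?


Segment lengths:
  seg1 = sqrt((-7.8)^2 + (-3.5)^2) = 8.5493
  seg2 = sqrt((-0.7)^2 + (-0.3)^2) = 0.7616
Total = 9.3108


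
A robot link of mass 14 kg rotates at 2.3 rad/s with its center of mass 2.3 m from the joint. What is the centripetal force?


F = m * omega^2 * r
= 14 * 2.3^2 * 2.3
= 14 * 5.29 * 2.3
= 170.338 N


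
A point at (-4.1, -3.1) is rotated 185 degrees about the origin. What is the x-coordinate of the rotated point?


x' = x*cos(theta) - y*sin(theta)
cos(185 deg) = -0.9962, sin(185 deg) = -0.0872
x' = -4.1 * -0.9962 - -3.1 * -0.0872
= 4.0844 - 0.2702
= 3.8142


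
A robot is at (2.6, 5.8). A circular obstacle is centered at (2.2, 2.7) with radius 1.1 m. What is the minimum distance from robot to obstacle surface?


center_dist = sqrt((2.6-2.2)^2 + (5.8-2.7)^2)
= sqrt(0.16 + 9.61)
= 3.1257
min_dist = center_dist - radius = 3.1257 - 1.1 = 2.0257 m


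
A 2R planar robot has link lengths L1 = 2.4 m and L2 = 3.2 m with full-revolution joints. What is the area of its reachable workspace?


r_max = L1 + L2 = 5.6 m
r_min = |L1 - L2| = 0.8 m
Area = pi*(r_max^2 - r_min^2)
= pi*(31.36 - 0.64)
= pi * 30.72
= 96.5097 m^2


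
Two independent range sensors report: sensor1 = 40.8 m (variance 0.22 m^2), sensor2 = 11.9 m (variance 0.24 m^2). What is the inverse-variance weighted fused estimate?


w1 = (1/var1) / (1/var1 + 1/var2)
   = 4.5455 / (4.5455 + 4.1667) = 0.5217
w2 = 1 - w1 = 0.4783
fused = w1*s1 + w2*s2 = 21.287 + 5.6913
= 26.9783 m


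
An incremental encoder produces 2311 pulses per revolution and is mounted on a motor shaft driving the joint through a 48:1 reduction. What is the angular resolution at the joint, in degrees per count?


counts per rev = 2311
effective counts at joint = 2311 * 48 = 110928
resolution = 360 / 110928
= 0.0032 deg/count


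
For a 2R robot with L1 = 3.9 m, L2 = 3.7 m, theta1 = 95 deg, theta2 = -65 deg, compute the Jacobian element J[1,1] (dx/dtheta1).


J[1,1] = -L1*sin(t1) - L2*sin(t1+t2)
= -3.9*sin(95) - 3.7*sin(30)
= -5.7352


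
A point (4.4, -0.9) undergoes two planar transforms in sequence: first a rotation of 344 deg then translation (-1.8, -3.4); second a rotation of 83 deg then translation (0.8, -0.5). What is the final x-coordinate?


After transform 1:
x1 = cos(344)*4.4 - sin(344)*-0.9 + -1.8 = 2.1815
y1 = sin(344)*4.4 + cos(344)*-0.9 + -3.4 = -5.4779
After transform 2:
x2 = cos(83)*2.1815 - sin(83)*-5.4779 + 0.8
= 6.503


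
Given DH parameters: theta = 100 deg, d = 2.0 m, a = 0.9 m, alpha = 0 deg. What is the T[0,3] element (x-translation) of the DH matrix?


T[0,3] = a * cos(theta)
= 0.9 * cos(100 deg)
= 0.9 * -0.1736
= -0.1563


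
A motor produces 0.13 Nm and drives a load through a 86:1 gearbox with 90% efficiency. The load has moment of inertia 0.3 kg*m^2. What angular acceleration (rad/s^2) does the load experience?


tau_out = tau_motor * N * eta
= 0.13 * 86 * 0.9 = 10.062 Nm
alpha = tau_out / I = 10.062 / 0.3
= 33.54 rad/s^2


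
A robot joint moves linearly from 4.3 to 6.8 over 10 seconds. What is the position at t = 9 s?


s = t/T = 9/10 = 0.9
p(t) = p0 + (pf-p0)*s
= 4.3 + (6.8 - 4.3) * 0.9
= 6.55


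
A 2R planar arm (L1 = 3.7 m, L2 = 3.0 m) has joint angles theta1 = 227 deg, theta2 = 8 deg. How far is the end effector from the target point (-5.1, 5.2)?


End effector via forward kinematics:
x = L1*cos(t1) + L2*cos(t1+t2) = -4.2441
y = L1*sin(t1) + L2*sin(t1+t2) = -5.1635
Distance to target:
d = sqrt((-5.1 - -4.2441)^2 + (5.2 - -5.1635)^2)
= sqrt(0.7325 + 107.4014)
= 10.3987 m


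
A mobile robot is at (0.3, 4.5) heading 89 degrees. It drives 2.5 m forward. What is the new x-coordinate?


x_new = x0 + d*cos(theta)
= 0.3 + 2.5*cos(89)
= 0.3 + 0.0436
= 0.3436


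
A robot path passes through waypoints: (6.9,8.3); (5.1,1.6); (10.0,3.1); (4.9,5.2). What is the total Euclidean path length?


Segment lengths:
  seg1 = sqrt((-1.8)^2 + (-6.7)^2) = 6.9376
  seg2 = sqrt((4.9)^2 + (1.5)^2) = 5.1245
  seg3 = sqrt((-5.1)^2 + (2.1)^2) = 5.5154
Total = 17.5775


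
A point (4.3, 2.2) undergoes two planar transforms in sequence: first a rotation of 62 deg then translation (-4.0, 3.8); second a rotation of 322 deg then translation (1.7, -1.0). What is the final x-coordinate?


After transform 1:
x1 = cos(62)*4.3 - sin(62)*2.2 + -4.0 = -3.9238
y1 = sin(62)*4.3 + cos(62)*2.2 + 3.8 = 8.6295
After transform 2:
x2 = cos(322)*-3.9238 - sin(322)*8.6295 + 1.7
= 3.9209


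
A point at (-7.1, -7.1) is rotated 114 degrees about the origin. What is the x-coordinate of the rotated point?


x' = x*cos(theta) - y*sin(theta)
cos(114 deg) = -0.4067, sin(114 deg) = 0.9135
x' = -7.1 * -0.4067 - -7.1 * 0.9135
= 2.8878 - -6.4862
= 9.374


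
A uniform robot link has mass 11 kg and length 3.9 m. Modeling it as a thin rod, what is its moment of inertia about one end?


I = (1/3) * m * L^2
= (1/3) * 11 * 3.9^2
= 0.333333 * 11 * 15.21
= 55.77 kg*m^2


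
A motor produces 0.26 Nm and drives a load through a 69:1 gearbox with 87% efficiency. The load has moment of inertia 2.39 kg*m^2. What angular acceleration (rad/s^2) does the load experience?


tau_out = tau_motor * N * eta
= 0.26 * 69 * 0.87 = 15.6078 Nm
alpha = tau_out / I = 15.6078 / 2.39
= 6.5305 rad/s^2


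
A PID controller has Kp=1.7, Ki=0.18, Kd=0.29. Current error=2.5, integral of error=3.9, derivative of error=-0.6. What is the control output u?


u = Kp*e + Ki*int(e) + Kd*de/dt
= 1.7*2.5 + 0.18*3.9 + 0.29*(-0.6)
= 4.25 + 0.702 + -0.174
= 4.778


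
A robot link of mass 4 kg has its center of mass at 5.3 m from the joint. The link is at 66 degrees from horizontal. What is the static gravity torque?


tau = m*g*L*cos(angle)
= 4 * 9.81 * 5.3 * cos(66 deg)
= 4 * 9.81 * 5.3 * 0.4067
= 84.5898 Nm


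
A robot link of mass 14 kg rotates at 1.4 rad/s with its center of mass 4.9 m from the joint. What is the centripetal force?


F = m * omega^2 * r
= 14 * 1.4^2 * 4.9
= 14 * 1.96 * 4.9
= 134.456 N


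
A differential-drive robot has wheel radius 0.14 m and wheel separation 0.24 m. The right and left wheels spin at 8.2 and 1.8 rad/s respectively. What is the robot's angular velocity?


vR = r*wR = 0.14*8.2 = 1.148 m/s
vL = r*wL = 0.14*1.8 = 0.252 m/s
v = (vR+vL)/2 = 0.7 m/s
omega = (vR-vL)/L = 3.7333 rad/s
angular velocity = 3.7333 rad/s


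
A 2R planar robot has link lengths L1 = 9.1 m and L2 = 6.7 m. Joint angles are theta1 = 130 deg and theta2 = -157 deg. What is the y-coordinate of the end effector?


Convert angles to radians: theta1 = 2.2689, theta2 = -2.7402
y = L1*sin(theta1) + L2*sin(theta1+theta2)
y = 6.971 + -3.0417
y = 3.9293


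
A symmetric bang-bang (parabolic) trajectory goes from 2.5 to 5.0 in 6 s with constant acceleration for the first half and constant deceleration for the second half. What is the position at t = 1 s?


Symmetric rest-to-rest: each phase covers (pf-p0)/2 in time T/2. 0.5*a*(T/2)^2 = (pf-p0)/2 => a = 4*(pf-p0)/T^2
a = 4*(5.0-2.5)/6^2 = 0.2778
t = 1 is in the acceleration phase (t <= T/2).
p = p0 + 0.5*a*t^2 = 2.5 + 0.5*0.2778*1^2
= 2.6389


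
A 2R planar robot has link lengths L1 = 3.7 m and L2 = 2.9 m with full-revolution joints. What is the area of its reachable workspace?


r_max = L1 + L2 = 6.6 m
r_min = |L1 - L2| = 0.8 m
Area = pi*(r_max^2 - r_min^2)
= pi*(43.56 - 0.64)
= pi * 42.92
= 134.8372 m^2


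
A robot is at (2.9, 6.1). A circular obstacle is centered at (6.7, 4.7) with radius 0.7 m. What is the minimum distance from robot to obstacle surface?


center_dist = sqrt((2.9-6.7)^2 + (6.1-4.7)^2)
= sqrt(14.44 + 1.96)
= 4.0497
min_dist = center_dist - radius = 4.0497 - 0.7 = 3.3497 m


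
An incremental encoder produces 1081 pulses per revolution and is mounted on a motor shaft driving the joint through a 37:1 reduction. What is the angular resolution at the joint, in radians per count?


counts per rev = 1081
effective counts at joint = 1081 * 37 = 39997
resolution = 2*pi / 39997
= 1.5709e-04 rad/count


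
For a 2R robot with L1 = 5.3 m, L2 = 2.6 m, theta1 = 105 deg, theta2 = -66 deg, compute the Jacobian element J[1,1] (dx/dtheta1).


J[1,1] = -L1*sin(t1) - L2*sin(t1+t2)
= -5.3*sin(105) - 2.6*sin(39)
= -6.7556


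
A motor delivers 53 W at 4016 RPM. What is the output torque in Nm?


omega = 4016 * 2*pi/60 = 420.5545 rad/s
tau = P / omega = 53 / 420.5545
= 0.126 Nm


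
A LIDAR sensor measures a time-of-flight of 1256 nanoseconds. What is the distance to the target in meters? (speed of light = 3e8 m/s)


tof = 1256 ns = 1.256e-06 s
dist = c * tof / 2
= 3e8 * 1.256e-06 / 2
= 188.4 m


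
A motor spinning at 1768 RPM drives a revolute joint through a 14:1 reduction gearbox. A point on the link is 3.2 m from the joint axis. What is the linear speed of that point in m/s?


omega_motor = 1768 * 2*pi/60 = 185.1445 rad/s
omega_joint = omega_motor / 14 = 13.2246 rad/s
v = omega_joint * r = 13.2246 * 3.2
= 42.3187 m/s


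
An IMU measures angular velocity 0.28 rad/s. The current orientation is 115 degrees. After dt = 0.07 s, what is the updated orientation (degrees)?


delta_theta = w * dt = 0.28 * 0.07 = 0.0196 rad
= 1.123 deg
theta_new = 115 + 1.123 = 116.123 deg


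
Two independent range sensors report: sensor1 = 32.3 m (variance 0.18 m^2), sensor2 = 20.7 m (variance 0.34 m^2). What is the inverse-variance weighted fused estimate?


w1 = (1/var1) / (1/var1 + 1/var2)
   = 5.5556 / (5.5556 + 2.9412) = 0.6538
w2 = 1 - w1 = 0.3462
fused = w1*s1 + w2*s2 = 21.1192 + 7.1654
= 28.2846 m


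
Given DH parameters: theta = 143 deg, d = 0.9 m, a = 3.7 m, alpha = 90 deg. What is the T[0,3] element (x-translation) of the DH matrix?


T[0,3] = a * cos(theta)
= 3.7 * cos(143 deg)
= 3.7 * -0.7986
= -2.955


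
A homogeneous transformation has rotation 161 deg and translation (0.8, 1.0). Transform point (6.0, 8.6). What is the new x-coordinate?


x' = cos(theta)*px - sin(theta)*py + tx
= -0.9455*6.0 - 0.3256*8.6 + 0.8
= -7.673


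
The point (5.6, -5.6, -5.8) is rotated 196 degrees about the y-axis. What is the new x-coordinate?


Rotation about y-axis: x' = x*cos(theta) + z*sin(theta)
= 5.6 * -0.9613 + -5.8 * -0.2756
= -3.7844


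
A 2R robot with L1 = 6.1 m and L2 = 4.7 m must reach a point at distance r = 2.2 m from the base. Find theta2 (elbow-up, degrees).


cos(theta2) = (r^2 - L1^2 - L2^2) / (2*L1*L2)
cos(theta2) = (4.84 - 37.21 - 22.09) / 57.34
cos(theta2) = -0.949773
theta2 = 161.7636 degrees


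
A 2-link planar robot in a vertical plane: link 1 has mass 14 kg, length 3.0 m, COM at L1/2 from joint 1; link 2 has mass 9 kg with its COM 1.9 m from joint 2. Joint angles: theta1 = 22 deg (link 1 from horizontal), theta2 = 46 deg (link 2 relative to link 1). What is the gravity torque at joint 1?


Horizontal distance from joint 1 to link-1 COM:
  x_c1 = (L1/2)*cos(t1) = 1.5 * 0.9272 = 1.3908 m
Horizontal distance from joint 1 to link-2 COM:
  x_c2 = L1*cos(t1) + Lc2*cos(t1+t2)
       = 3.0*0.9272 + 1.9*0.3746 = 3.4933 m
tau1 = m1*g*x_c1 + m2*g*x_c2
     = 14*9.81*1.3908 + 9*9.81*3.4933
     = 191.0091 + 308.4238
     = 499.433 Nm


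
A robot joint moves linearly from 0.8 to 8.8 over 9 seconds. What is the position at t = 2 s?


s = t/T = 2/9 = 0.2222
p(t) = p0 + (pf-p0)*s
= 0.8 + (8.8 - 0.8) * 0.2222
= 2.5778


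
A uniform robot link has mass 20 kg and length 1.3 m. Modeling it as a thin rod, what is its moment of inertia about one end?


I = (1/3) * m * L^2
= (1/3) * 20 * 1.3^2
= 0.333333 * 20 * 1.69
= 11.2667 kg*m^2
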